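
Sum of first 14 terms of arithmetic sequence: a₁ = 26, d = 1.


aₙ = 26 + (14-1)×1 = 39
Sₙ = n(a₁+aₙ)/2 = 14×(26+39)/2
= 14×65/2 = 455

S_14 = 455


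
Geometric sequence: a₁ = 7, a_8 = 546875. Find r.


r^(n-1) = aₙ/a₁
r^7 = 546875/7 = 78125
r = 78125^(1/7)
= 5

r = 5


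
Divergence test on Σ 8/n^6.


lim(n→∞) 8/n^6 = 0
lim aₙ = 0 → nth-term test is INCONCLUSIVE
(Need other tests; this is actually a convergent p-series with p=6 > 1)

Inconclusive (lim aₙ = 0; need another test)


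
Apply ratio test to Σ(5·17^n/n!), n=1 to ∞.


aₙ = 5·17^n/n!
a_{n+1}/aₙ = 17^(n+1)/(n+1)! × n!/17^n  (constant 5 cancels)
= 17/(n+1)
L = lim(n→∞) 17/(n+1) = 0
L < 1 → series CONVERGES

Converges (ratio test: L = 0 < 1)


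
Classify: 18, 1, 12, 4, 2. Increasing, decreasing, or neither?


Differences: -17, 11, -8, -2
Difference at position 2 is +11 (> 0) but position 1 is -17 (< 0) — sequence both rises and falls
→ NOT monotonic

Not monotonic


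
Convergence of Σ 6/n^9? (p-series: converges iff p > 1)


p-series test: Σ c/n^p converges if p > 1, diverges if p ≤ 1 (constant c > 0 doesn't affect convergence).
p = 9
9 > 1 → CONVERGES

Converges (p = 9 > 1)


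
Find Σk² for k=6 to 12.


Σₖ₌6^12 k² = Σₖ₌₁^12 k² − Σₖ₌₁^5 k²
= 12·13·25/6 − 5·6·11/6
= 650 − 55 = 595

Σk² = 595


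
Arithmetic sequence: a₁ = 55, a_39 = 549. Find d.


d = (aₙ - a₁)/(n-1)
= (549 - 55)/(39-1)
= 494/38 = 13

d = 13


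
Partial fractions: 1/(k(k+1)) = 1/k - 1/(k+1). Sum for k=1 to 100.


1/(k(k+1)) = 1/k - 1/(k+1) (partial fractions)
Telescoping: Σ = 1 - 1/101 = 100/101

Sum = 100/101


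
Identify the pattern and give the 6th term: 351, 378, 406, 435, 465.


Pattern: triangular numbers: n(n+1)/2
Terms: 351, 378, 406, 435, 465
Next term = 496

Next term = 496


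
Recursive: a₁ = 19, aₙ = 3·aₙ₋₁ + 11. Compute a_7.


Computing step by step:
a_1 = 19
a_2 = 68
a_3 = 215
a_4 = 656
a_5 = 1979
a_6 = 5948
a_7 = 17855


a_7 = 17855


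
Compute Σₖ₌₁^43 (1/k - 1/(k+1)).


Telescoping: adjacent terms cancel.
= 1/1 - 1/44
= 1 - 1/44 = 43/44

Sum = 43/44


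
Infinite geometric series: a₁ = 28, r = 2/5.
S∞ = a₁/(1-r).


S∞ = a₁/(1-r) = 28/(1 - 2/5)
= 28/(3/5)
= 140/3

S∞ = 140/3


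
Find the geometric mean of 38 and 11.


GM = √(38×11) = √418 = 20.445

GM = 20.445


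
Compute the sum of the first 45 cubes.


n(n+1)/2 = 45×46/2 = 1035
Σk³ = 1035² = 1071225

Σk³ = 1071225


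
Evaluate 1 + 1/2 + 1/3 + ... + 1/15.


H_15 = 1/1 + 1/2 + 1/3 + ... + 1/15
= 1195757/360360
≈ 3.3182

H_15 = 1195757/360360 ≈ 3.3182


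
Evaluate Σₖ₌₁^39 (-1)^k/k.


S = -1 + 1/2 - 1/3 + 1/4 - 1/5 + 1/6 - 1/7 + 1/8 ± ...
= -0.7058
(Full series converges to -ln(2) ≈ -0.6931)

S_39 = -0.7058


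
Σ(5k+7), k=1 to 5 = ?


Σ(5k+7) = 5·Σk + 7·n
= 5·15 + 7·5
= 75 + 35 = 110

Σ = 110


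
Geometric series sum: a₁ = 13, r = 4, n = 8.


Sₙ = 13×(4^8 - 1)/(4 - 1)
= 13×(65536 - 1)/3
= 13×65535/3
= 283985

S_8 = 283985


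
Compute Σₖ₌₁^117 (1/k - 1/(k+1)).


Telescoping: adjacent terms cancel.
= 1/1 - 1/118
= 1 - 1/118 = 117/118

Sum = 117/118


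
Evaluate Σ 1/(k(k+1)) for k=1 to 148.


1/(k(k+1)) = 1/k - 1/(k+1) (partial fractions)
Telescoping: Σ = 1 - 1/149 = 148/149

Sum = 148/149


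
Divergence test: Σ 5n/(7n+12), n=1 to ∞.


lim(n→∞) 5n/(7n+12) = 5/7 = 5/7  (divide numerator and denominator by n)
lim aₙ = 5/7 ≠ 0 → series DIVERGES

Diverges (lim aₙ = 5/7 ≠ 0)


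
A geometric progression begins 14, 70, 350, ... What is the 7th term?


aₙ = a₁·r^(n-1)
= 14×5^6
= 14×15625
= 218750

a_7 = 218750


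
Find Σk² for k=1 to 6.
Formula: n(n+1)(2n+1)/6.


n = 6
n(n+1)(2n+1)/6 = 6×7×13/6
= 546/6 = 91

Σk² = 91


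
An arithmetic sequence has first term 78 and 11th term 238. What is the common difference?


d = (aₙ - a₁)/(n-1)
= (238 - 78)/(11-1)
= 160/10 = 16

d = 16


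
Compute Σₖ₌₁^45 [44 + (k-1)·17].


aₙ = 44 + (45-1)×17 = 792
Sₙ = n(a₁+aₙ)/2 = 45×(44+792)/2
= 45×836/2 = 18810

S_45 = 18810


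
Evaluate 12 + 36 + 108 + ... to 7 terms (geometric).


Sₙ = 12×(3^7 - 1)/(3 - 1)
= 12×(2187 - 1)/2
= 12×2186/2
= 13116

S_7 = 13116


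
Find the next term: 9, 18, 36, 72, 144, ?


Pattern: geometric (r=2)
Terms: 9, 18, 36, 72, 144
Next term = 288

Next term = 288


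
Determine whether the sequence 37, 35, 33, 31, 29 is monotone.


Differences: -2, -2, -2, -2
All differences < 0 → strictly DECREASING

Monotonically decreasing


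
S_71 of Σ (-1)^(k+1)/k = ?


S = 1 - 1/2 + 1/3 - 1/4 + 1/5 - 1/6 + 1/7 - 1/8 ± ...
= 0.7001
(Full series converges to +ln(2) ≈ +0.6931)

S_71 = 0.7001


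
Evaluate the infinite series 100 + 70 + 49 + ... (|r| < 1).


S∞ = a₁/(1-r) = 100/(1 - 7/10)
= 100/(3/10)
= 1000/3

S∞ = 1000/3


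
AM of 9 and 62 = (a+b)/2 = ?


AM = (9 + 62)/2 = 71/2 = 35.5

AM = 35.5


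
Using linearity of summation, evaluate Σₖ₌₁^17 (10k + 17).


Σ(10k+17) = 10·Σk + 17·n
= 10·153 + 17·17
= 1530 + 289 = 1819

Σ = 1819


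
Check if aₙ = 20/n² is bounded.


a₁ = 20, a₂ = 20/4, a₃ = 20/9, ...
0 < aₙ ≤ 20 for all n ≥ 1
The sequence IS bounded

Bounded (0 < aₙ ≤ 20)


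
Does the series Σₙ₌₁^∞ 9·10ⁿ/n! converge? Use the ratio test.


aₙ = 9·10^n/n!
a_{n+1}/aₙ = 10^(n+1)/(n+1)! × n!/10^n  (constant 9 cancels)
= 10/(n+1)
L = lim(n→∞) 10/(n+1) = 0
L < 1 → series CONVERGES

Converges (ratio test: L = 0 < 1)


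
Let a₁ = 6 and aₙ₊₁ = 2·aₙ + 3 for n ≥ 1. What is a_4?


Computing step by step:
a_1 = 6
a_2 = 15
a_3 = 33
a_4 = 69


a_4 = 69


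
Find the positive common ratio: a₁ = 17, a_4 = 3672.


r^(n-1) = aₙ/a₁
r^3 = 3672/17 = 216
r = 216^(1/3)
= 6

r = 6


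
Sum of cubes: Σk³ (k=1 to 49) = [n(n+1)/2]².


n(n+1)/2 = 49×50/2 = 1225
Σk³ = 1225² = 1500625

Σk³ = 1500625


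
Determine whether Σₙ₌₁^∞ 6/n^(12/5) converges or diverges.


p-series test: Σ c/n^p converges if p > 1, diverges if p ≤ 1 (constant c > 0 doesn't affect convergence).
p = 12/5
12/5 > 1 → CONVERGES

Converges (p = 12/5 > 1)


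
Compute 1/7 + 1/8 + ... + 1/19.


Σₖ₌7^19 1/k = 1/7 + 1/8 + 1/9 + ... + 1/19
= 17036375/15519504
≈ 1.0977

Sum = 17036375/15519504 ≈ 1.0977


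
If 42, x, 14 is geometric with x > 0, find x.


GM = √(42×14) = √588 = 24.2487

GM = 24.2487


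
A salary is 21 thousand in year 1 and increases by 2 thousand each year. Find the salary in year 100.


aₙ = a₁ + (n-1)d
= 21 + (100-1)×2
= 21 + 198
= 219

a_100 = 219


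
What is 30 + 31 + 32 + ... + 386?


Σₖ₌30^386 k = Σₖ₌₁^386 k − Σₖ₌₁^29 k
= 386·387/2 − 29·30/2
= 74691 − 435 = 74256

Σk = 74256


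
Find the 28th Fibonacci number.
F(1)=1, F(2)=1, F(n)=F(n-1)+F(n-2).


Fibonacci sequence: 1, 1, 2, 3, 5, 8, 13, 21, 34, 55, 89, ...
F(28) = 317811

F(28) = 317811


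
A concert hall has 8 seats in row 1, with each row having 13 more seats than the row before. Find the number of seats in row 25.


aₙ = a₁ + (n-1)d
= 8 + (25-1)×13
= 8 + 312
= 320

a_25 = 320


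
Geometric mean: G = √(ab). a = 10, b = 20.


GM = √(10×20) = √200 = 14.1421

GM = 14.1421


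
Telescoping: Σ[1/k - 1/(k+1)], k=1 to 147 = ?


Telescoping: adjacent terms cancel.
= 1/1 - 1/148
= 1 - 1/148 = 147/148

Sum = 147/148


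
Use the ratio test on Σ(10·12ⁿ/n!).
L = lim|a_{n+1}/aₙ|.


aₙ = 10·12^n/n!
a_{n+1}/aₙ = 12^(n+1)/(n+1)! × n!/12^n  (constant 10 cancels)
= 12/(n+1)
L = lim(n→∞) 12/(n+1) = 0
L < 1 → series CONVERGES

Converges (ratio test: L = 0 < 1)


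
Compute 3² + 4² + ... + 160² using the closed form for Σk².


Σₖ₌3^160 k² = Σₖ₌₁^160 k² − Σₖ₌₁^2 k²
= 160·161·321/6 − 2·3·5/6
= 1378160 − 5 = 1378155

Σk² = 1378155


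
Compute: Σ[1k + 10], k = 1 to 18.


Σ(1k+10) = 1·Σk + 10·n
= 1·171 + 10·18
= 171 + 180 = 351

Σ = 351


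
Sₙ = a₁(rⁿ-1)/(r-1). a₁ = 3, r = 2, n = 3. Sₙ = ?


Sₙ = 3×(2^3 - 1)/(2 - 1)
= 3×(8 - 1)/1
= 3×7/1
= 21

S_3 = 21


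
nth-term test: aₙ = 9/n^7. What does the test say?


lim(n→∞) 9/n^7 = 0
lim aₙ = 0 → nth-term test is INCONCLUSIVE
(Need other tests; this is actually a convergent p-series with p=7 > 1)

Inconclusive (lim aₙ = 0; need another test)


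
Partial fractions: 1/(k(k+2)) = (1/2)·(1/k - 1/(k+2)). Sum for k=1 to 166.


1/(k(k+2)) = (1/2)·(1/k - 1/(k+2)) (partial fractions)
Telescoping: Σ = (1/2)·(1 + 1/2 - 1/167 - 1/168) = 41749/56112

Sum = 41749/56112


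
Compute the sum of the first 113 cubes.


n(n+1)/2 = 113×114/2 = 6441
Σk³ = 6441² = 41486481

Σk³ = 41486481


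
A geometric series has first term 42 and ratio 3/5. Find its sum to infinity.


S∞ = a₁/(1-r) = 42/(1 - 3/5)
= 42/(2/5)
= 105

S∞ = 105


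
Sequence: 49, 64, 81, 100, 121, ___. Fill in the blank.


Pattern: perfect squares: n²
Terms: 49, 64, 81, 100, 121
Next term = 144

Next term = 144


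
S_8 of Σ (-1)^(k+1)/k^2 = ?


S = 1 - 1/4 + 1/9 - 1/16 + 1/25 - 1/36 + 1/49 - 1/64
= 0.8156
(Full series converges to +π²/12 ≈ +0.8225)

S_8 = 0.8156


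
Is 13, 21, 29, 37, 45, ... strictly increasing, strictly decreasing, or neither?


Differences: 8, 8, 8, 8
All differences > 0 → strictly INCREASING

Monotonically increasing


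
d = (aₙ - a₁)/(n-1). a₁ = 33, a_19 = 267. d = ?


d = (aₙ - a₁)/(n-1)
= (267 - 33)/(19-1)
= 234/18 = 13

d = 13


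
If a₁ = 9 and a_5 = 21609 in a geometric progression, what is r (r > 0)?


r^(n-1) = aₙ/a₁
r^4 = 21609/9 = 2401
r = 2401^(1/4)
= ±7; taking r > 0 gives r = 7

r = 7


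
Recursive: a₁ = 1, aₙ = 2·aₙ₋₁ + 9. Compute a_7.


Computing step by step:
a_1 = 1
a_2 = 11
a_3 = 31
a_4 = 71
a_5 = 151
a_6 = 311
a_7 = 631


a_7 = 631


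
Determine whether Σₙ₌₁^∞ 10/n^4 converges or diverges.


p-series test: Σ c/n^p converges if p > 1, diverges if p ≤ 1 (constant c > 0 doesn't affect convergence).
p = 4
4 > 1 → CONVERGES

Converges (p = 4 > 1)


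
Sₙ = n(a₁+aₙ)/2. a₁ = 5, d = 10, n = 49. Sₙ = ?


aₙ = 5 + (49-1)×10 = 485
Sₙ = n(a₁+aₙ)/2 = 49×(5+485)/2
= 49×490/2 = 12005

S_49 = 12005


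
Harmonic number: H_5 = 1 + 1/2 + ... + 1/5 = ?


H_5 = 1/1 + 1/2 + 1/3 + 1/4 + 1/5
= 137/60
≈ 2.2833

H_5 = 137/60 ≈ 2.2833


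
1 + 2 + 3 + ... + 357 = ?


n(n+1)/2 = 357×358/2 = 127806/2 = 63903

Σk = 63903


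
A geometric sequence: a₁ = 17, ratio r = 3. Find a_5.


aₙ = a₁·r^(n-1)
= 17×3^4
= 17×81
= 1377

a_5 = 1377


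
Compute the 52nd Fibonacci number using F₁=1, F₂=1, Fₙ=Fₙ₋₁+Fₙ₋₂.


Fibonacci sequence: 1, 1, 2, 3, 5, 8, 13, 21, 34, 55, 89, ...
F(52) = 32951280099

F(52) = 32951280099


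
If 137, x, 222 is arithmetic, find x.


AM = (137 + 222)/2 = 359/2 = 179.5

AM = 179.5


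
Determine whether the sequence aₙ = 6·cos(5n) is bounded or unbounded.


For all n, -1 ≤ cos(5n) ≤ 1, so -6 ≤ 6·cos(5n) ≤ 6
Lower bound: -6, Upper bound: 6
The sequence IS bounded

Bounded (-6 ≤ aₙ ≤ 6)


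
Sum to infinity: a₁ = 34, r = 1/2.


S∞ = a₁/(1-r) = 34/(1 - 1/2)
= 34/(1/2)
= 68

S∞ = 68


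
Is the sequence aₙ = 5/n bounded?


a₁ = 5, a₂ = 5/2, a₃ = 5/3, ...
0 < aₙ ≤ 5 for all n ≥ 1
Lower bound: 0, Upper bound: 5
The sequence IS bounded

Bounded (0 < aₙ ≤ 5)


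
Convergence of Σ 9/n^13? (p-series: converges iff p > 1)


p-series test: Σ c/n^p converges if p > 1, diverges if p ≤ 1 (constant c > 0 doesn't affect convergence).
p = 13
13 > 1 → CONVERGES

Converges (p = 13 > 1)


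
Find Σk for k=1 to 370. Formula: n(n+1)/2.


n(n+1)/2 = 370×371/2 = 137270/2 = 68635

Σk = 68635


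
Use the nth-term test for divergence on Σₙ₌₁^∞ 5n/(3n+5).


lim(n→∞) 5n/(3n+5) = 5/3 = 5/3  (divide numerator and denominator by n)
lim aₙ = 5/3 ≠ 0 → series DIVERGES

Diverges (lim aₙ = 5/3 ≠ 0)


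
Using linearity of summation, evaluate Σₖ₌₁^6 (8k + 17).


Σ(8k+17) = 8·Σk + 17·n
= 8·21 + 17·6
= 168 + 102 = 270

Σ = 270


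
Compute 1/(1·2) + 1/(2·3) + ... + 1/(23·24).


1/(k(k+1)) = 1/k - 1/(k+1) (partial fractions)
Telescoping: Σ = 1 - 1/24 = 23/24

Sum = 23/24


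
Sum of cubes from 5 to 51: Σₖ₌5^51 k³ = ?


Σₖ₌5^51 k³ = [51·52/2]² − [4·5/2]²
= 1758276 − 100 = 1758176

Σk³ = 1758176


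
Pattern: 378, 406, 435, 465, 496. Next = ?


Pattern: triangular numbers: n(n+1)/2
Terms: 378, 406, 435, 465, 496
Next term = 528

Next term = 528


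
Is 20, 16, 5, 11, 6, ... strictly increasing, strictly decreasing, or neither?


Differences: -4, -11, 6, -5
Difference at position 3 is +6 (> 0) but position 1 is -4 (< 0) — sequence both rises and falls
→ NOT monotonic

Not monotonic


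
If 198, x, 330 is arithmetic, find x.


AM = (198 + 330)/2 = 528/2 = 264

AM = 264


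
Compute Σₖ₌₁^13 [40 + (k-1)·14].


aₙ = 40 + (13-1)×14 = 208
Sₙ = n(a₁+aₙ)/2 = 13×(40+208)/2
= 13×248/2 = 1612

S_13 = 1612


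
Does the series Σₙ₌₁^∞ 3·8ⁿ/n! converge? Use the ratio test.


aₙ = 3·8^n/n!
a_{n+1}/aₙ = 8^(n+1)/(n+1)! × n!/8^n  (constant 3 cancels)
= 8/(n+1)
L = lim(n→∞) 8/(n+1) = 0
L < 1 → series CONVERGES

Converges (ratio test: L = 0 < 1)


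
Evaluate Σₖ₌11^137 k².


Σₖ₌11^137 k² = Σₖ₌₁^137 k² − Σₖ₌₁^10 k²
= 137·138·275/6 − 10·11·21/6
= 866525 − 385 = 866140

Σk² = 866140


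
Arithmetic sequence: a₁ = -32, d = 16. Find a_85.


aₙ = a₁ + (n-1)d
= -32 + (85-1)×16
= -32 + 1344
= 1312

a_85 = 1312


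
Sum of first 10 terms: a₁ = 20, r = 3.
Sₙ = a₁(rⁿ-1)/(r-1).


Sₙ = 20×(3^10 - 1)/(3 - 1)
= 20×(59049 - 1)/2
= 20×59048/2
= 590480

S_10 = 590480


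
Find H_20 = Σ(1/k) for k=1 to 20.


H_20 = 1/1 + 1/2 + 1/3 + ... + 1/20
= 55835135/15519504
≈ 3.5977

H_20 = 55835135/15519504 ≈ 3.5977


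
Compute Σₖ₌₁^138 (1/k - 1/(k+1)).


Telescoping: adjacent terms cancel.
= 1/1 - 1/139
= 1 - 1/139 = 138/139

Sum = 138/139


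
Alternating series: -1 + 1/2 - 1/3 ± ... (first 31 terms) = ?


S = -1 + 1/2 - 1/3 + 1/4 - 1/5 + 1/6 - 1/7 + 1/8 ± ...
= -0.709
(Full series converges to -ln(2) ≈ -0.6931)

S_31 = -0.709


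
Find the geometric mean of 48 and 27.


GM = √(48×27) = √1296 = 36

GM = 36


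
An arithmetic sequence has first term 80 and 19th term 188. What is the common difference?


d = (aₙ - a₁)/(n-1)
= (188 - 80)/(19-1)
= 108/18 = 6

d = 6


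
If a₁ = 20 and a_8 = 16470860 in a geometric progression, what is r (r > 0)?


r^(n-1) = aₙ/a₁
r^7 = 16470860/20 = 823543
r = 823543^(1/7)
= 7

r = 7


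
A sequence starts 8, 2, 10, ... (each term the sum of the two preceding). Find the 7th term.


Computing iteratively: 8, 2, 10, 12, 22, 34, 56
a_7 = 56

a_7 = 56


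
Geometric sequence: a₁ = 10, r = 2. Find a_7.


aₙ = a₁·r^(n-1)
= 10×2^6
= 10×64
= 640

a_7 = 640


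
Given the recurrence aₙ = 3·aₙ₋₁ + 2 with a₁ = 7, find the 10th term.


Computing step by step:
a_1 = 7
a_2 = 23
a_3 = 71
a_4 = 215
a_5 = 647
a_6 = 1943
a_7 = 5831
a_8 = 17495
a_9 = 52487
a_10 = 157463


a_10 = 157463


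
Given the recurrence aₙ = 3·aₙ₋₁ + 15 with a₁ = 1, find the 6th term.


Computing step by step:
a_1 = 1
a_2 = 18
a_3 = 69
a_4 = 222
a_5 = 681
a_6 = 2058


a_6 = 2058


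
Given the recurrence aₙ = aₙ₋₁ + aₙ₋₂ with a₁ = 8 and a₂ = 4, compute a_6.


Computing iteratively: 8, 4, 12, 16, 28, 44
a_6 = 44

a_6 = 44


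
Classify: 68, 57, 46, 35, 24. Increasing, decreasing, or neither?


Differences: -11, -11, -11, -11
All differences < 0 → strictly DECREASING

Monotonically decreasing


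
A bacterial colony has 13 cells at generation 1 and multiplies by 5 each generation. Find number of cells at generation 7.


aₙ = a₁·r^(n-1)
= 13×5^6
= 13×15625
= 203125

a_7 = 203125


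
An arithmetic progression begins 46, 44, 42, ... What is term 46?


aₙ = a₁ + (n-1)d
= 46 + (46-1)×-2
= 46 - 90
= -44

a_46 = -44


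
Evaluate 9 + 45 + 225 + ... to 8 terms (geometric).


Sₙ = 9×(5^8 - 1)/(5 - 1)
= 9×(390625 - 1)/4
= 9×390624/4
= 878904

S_8 = 878904


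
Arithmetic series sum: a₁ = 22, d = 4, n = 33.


aₙ = 22 + (33-1)×4 = 150
Sₙ = n(a₁+aₙ)/2 = 33×(22+150)/2
= 33×172/2 = 2838

S_33 = 2838


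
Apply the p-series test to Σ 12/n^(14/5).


p-series test: Σ c/n^p converges if p > 1, diverges if p ≤ 1 (constant c > 0 doesn't affect convergence).
p = 14/5
14/5 > 1 → CONVERGES

Converges (p = 14/5 > 1)


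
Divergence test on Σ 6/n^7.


lim(n→∞) 6/n^7 = 0
lim aₙ = 0 → nth-term test is INCONCLUSIVE
(Need other tests; this is actually a convergent p-series with p=7 > 1)

Inconclusive (lim aₙ = 0; need another test)


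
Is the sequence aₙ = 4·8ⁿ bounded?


aₙ = 4·8ⁿ → as n→∞, aₙ→∞ (since base 8 > 1)
No finite upper bound exists
The sequence is UNBOUNDED

Unbounded (aₙ → ∞ as n → ∞)


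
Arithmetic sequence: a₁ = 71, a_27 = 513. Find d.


d = (aₙ - a₁)/(n-1)
= (513 - 71)/(27-1)
= 442/26 = 17

d = 17


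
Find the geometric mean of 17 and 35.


GM = √(17×35) = √595 = 24.3926

GM = 24.3926


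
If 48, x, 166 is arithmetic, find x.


AM = (48 + 166)/2 = 214/2 = 107

AM = 107


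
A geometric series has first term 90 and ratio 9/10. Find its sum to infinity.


S∞ = a₁/(1-r) = 90/(1 - 9/10)
= 90/(1/10)
= 900

S∞ = 900


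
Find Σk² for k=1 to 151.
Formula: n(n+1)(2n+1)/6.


n = 151
n(n+1)(2n+1)/6 = 151×152×303/6
= 6954456/6 = 1159076

Σk² = 1159076


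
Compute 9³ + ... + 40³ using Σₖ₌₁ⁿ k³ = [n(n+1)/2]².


Σₖ₌9^40 k³ = [40·41/2]² − [8·9/2]²
= 672400 − 1296 = 671104

Σk³ = 671104


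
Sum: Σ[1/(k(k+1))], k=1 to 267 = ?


1/(k(k+1)) = 1/k - 1/(k+1) (partial fractions)
Telescoping: Σ = 1 - 1/268 = 267/268

Sum = 267/268


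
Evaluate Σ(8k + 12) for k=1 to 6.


Σ(8k+12) = 8·Σk + 12·n
= 8·21 + 12·6
= 168 + 72 = 240

Σ = 240


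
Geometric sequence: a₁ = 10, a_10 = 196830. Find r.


r^(n-1) = aₙ/a₁
r^9 = 196830/10 = 19683
r = 19683^(1/9)
= 3

r = 3


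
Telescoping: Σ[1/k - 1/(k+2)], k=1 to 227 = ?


Telescoping with gap 2: two head and two tail terms survive.
= (1 + 1/2) - (1/228 + 1/229)
= 3/2 - 1/228 - 1/229 = 77861/52212

Sum = 77861/52212


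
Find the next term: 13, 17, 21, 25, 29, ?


Pattern: arithmetic (d=4)
Terms: 13, 17, 21, 25, 29
Next term = 33

Next term = 33


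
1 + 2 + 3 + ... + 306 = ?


n(n+1)/2 = 306×307/2 = 93942/2 = 46971

Σk = 46971


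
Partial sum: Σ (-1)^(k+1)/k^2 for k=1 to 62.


S = 1 - 1/4 + 1/9 - 1/16 + 1/25 - 1/36 + 1/49 - 1/64 ± ...
= 0.8223
(Full series converges to +π²/12 ≈ +0.8225)

S_62 = 0.8223


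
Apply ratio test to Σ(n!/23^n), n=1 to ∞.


aₙ = n!/23^n
a_{n+1}/aₙ = (n+1)!/23^(n+1) × 23^n/n!
= (n+1)/23
L = lim(n→∞) (n+1)/23 = ∞
L > 1 → series DIVERGES

Diverges (ratio test: L = ∞ > 1)


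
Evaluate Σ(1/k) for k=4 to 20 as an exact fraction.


Σₖ₌4^20 1/k = 1/4 + 1/5 + 1/6 + ... + 1/20
= 27382711/15519504
≈ 1.7644

Sum = 27382711/15519504 ≈ 1.7644


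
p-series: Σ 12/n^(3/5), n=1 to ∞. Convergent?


p-series test: Σ c/n^p converges if p > 1, diverges if p ≤ 1 (constant c > 0 doesn't affect convergence).
p = 3/5
3/5 ≤ 1 → DIVERGES

Diverges (p = 3/5 ≤ 1)


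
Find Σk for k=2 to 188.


Σₖ₌2^188 k = Σₖ₌₁^188 k − Σₖ₌₁^1 k
= 188·189/2 − 1·2/2
= 17766 − 1 = 17765

Σk = 17765


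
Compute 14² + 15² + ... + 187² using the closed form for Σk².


Σₖ₌14^187 k² = Σₖ₌₁^187 k² − Σₖ₌₁^13 k²
= 187·188·375/6 − 13·14·27/6
= 2197250 − 819 = 2196431

Σk² = 2196431


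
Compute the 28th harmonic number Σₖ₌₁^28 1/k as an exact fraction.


H_28 = 1/1 + 1/2 + 1/3 + ... + 1/28
= 315404588903/80313433200
≈ 3.9272

H_28 = 315404588903/80313433200 ≈ 3.9272


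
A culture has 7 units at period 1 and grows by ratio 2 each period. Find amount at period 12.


aₙ = a₁·r^(n-1)
= 7×2^11
= 7×2048
= 14336

a_12 = 14336


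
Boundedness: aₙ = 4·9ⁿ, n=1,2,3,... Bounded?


aₙ = 4·9ⁿ → as n→∞, aₙ→∞ (since base 9 > 1)
No finite upper bound exists
The sequence is UNBOUNDED

Unbounded (aₙ → ∞ as n → ∞)


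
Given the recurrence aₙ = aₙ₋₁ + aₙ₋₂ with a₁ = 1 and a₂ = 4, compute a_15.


Computing iteratively: 1, 4, 5, 9, 14, 23, 37, 60, 97, 157, 254, 411, ...
a_15 = 1741

a_15 = 1741


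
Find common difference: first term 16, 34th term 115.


d = (aₙ - a₁)/(n-1)
= (115 - 16)/(34-1)
= 99/33 = 3

d = 3


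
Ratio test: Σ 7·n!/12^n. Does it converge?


aₙ = 7·n!/12^n
a_{n+1}/aₙ = (n+1)!/12^(n+1) × 12^n/n!  (constant 7 cancels)
= (n+1)/12
L = lim(n→∞) (n+1)/12 = ∞
L > 1 → series DIVERGES

Diverges (ratio test: L = ∞ > 1)


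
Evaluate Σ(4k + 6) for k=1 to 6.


Σ(4k+6) = 4·Σk + 6·n
= 4·21 + 6·6
= 84 + 36 = 120

Σ = 120


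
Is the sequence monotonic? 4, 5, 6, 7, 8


Differences: 1, 1, 1, 1
All differences > 0 → strictly INCREASING

Monotonically increasing


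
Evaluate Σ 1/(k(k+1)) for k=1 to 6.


1/(k(k+1)) = 1/k - 1/(k+1) (partial fractions)
Telescoping: Σ = 1 - 1/7 = 6/7

Sum = 6/7


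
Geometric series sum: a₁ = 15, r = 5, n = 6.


Sₙ = 15×(5^6 - 1)/(5 - 1)
= 15×(15625 - 1)/4
= 15×15624/4
= 58590

S_6 = 58590


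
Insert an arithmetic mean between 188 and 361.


AM = (188 + 361)/2 = 549/2 = 274.5

AM = 274.5


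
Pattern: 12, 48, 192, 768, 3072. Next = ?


Pattern: geometric (r=4)
Terms: 12, 48, 192, 768, 3072
Next term = 12288

Next term = 12288


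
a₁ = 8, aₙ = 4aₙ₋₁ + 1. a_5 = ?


Computing step by step:
a_1 = 8
a_2 = 33
a_3 = 133
a_4 = 533
a_5 = 2133


a_5 = 2133


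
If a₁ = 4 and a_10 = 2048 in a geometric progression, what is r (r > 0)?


r^(n-1) = aₙ/a₁
r^9 = 2048/4 = 512
r = 512^(1/9)
= 2

r = 2


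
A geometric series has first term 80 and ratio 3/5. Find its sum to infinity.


S∞ = a₁/(1-r) = 80/(1 - 3/5)
= 80/(2/5)
= 200

S∞ = 200


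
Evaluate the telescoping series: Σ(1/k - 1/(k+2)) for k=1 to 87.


Telescoping with gap 2: two head and two tail terms survive.
= (1 + 1/2) - (1/88 + 1/89)
= 3/2 - 1/88 - 1/89 = 11571/7832

Sum = 11571/7832


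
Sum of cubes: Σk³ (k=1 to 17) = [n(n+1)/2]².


n(n+1)/2 = 17×18/2 = 153
Σk³ = 153² = 23409

Σk³ = 23409


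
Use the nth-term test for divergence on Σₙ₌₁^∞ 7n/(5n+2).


lim(n→∞) 7n/(5n+2) = 7/5 = 7/5  (divide numerator and denominator by n)
lim aₙ = 7/5 ≠ 0 → series DIVERGES

Diverges (lim aₙ = 7/5 ≠ 0)


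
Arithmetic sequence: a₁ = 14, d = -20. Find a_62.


aₙ = a₁ + (n-1)d
= 14 + (62-1)×-20
= 14 - 1220
= -1206

a_62 = -1206


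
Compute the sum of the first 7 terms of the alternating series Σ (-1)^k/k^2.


S = -1 + 1/4 - 1/9 + 1/16 - 1/25 + 1/36 - 1/49
= -0.8312
(Full series converges to -π²/12 ≈ -0.8225)

S_7 = -0.8312


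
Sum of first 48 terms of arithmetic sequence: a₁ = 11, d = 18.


aₙ = 11 + (48-1)×18 = 857
Sₙ = n(a₁+aₙ)/2 = 48×(11+857)/2
= 48×868/2 = 20832

S_48 = 20832


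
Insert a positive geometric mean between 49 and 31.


GM = √(49×31) = √1519 = 38.9744

GM = 38.9744


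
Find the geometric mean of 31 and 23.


GM = √(31×23) = √713 = 26.7021

GM = 26.7021


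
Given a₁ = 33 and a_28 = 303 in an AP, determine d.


d = (aₙ - a₁)/(n-1)
= (303 - 33)/(28-1)
= 270/27 = 10

d = 10


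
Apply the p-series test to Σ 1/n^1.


p-series test: Σ c/n^p converges if p > 1, diverges if p ≤ 1 (constant c > 0 doesn't affect convergence).
p = 1
1 ≤ 1 → DIVERGES

Diverges (p = 1 ≤ 1)


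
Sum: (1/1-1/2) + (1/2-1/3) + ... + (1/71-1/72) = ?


Telescoping: adjacent terms cancel.
= 1/1 - 1/72
= 1 - 1/72 = 71/72

Sum = 71/72


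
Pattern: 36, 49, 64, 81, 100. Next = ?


Pattern: perfect squares: n²
Terms: 36, 49, 64, 81, 100
Next term = 121

Next term = 121


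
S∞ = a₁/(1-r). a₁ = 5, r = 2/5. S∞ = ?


S∞ = a₁/(1-r) = 5/(1 - 2/5)
= 5/(3/5)
= 25/3

S∞ = 25/3


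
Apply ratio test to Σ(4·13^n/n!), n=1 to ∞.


aₙ = 4·13^n/n!
a_{n+1}/aₙ = 13^(n+1)/(n+1)! × n!/13^n  (constant 4 cancels)
= 13/(n+1)
L = lim(n→∞) 13/(n+1) = 0
L < 1 → series CONVERGES

Converges (ratio test: L = 0 < 1)


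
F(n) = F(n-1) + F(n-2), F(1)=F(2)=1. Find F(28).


Fibonacci sequence: 1, 1, 2, 3, 5, 8, 13, 21, 34, 55, 89, ...
F(28) = 317811

F(28) = 317811


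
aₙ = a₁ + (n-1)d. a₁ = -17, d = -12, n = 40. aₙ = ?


aₙ = a₁ + (n-1)d
= -17 + (40-1)×-12
= -17 - 468
= -485

a_40 = -485


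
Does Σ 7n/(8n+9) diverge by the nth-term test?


lim(n→∞) 7n/(8n+9) = 7/8 = 7/8  (divide numerator and denominator by n)
lim aₙ = 7/8 ≠ 0 → series DIVERGES

Diverges (lim aₙ = 7/8 ≠ 0)


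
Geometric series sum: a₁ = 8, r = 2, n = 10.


Sₙ = 8×(2^10 - 1)/(2 - 1)
= 8×(1024 - 1)/1
= 8×1023/1
= 8184

S_10 = 8184


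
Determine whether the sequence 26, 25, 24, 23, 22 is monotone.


Differences: -1, -1, -1, -1
All differences < 0 → strictly DECREASING

Monotonically decreasing


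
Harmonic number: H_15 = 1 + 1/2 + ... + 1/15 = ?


H_15 = 1/1 + 1/2 + 1/3 + ... + 1/15
= 1195757/360360
≈ 3.3182

H_15 = 1195757/360360 ≈ 3.3182


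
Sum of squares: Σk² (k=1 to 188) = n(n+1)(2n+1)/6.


n = 188
n(n+1)(2n+1)/6 = 188×189×377/6
= 13395564/6 = 2232594

Σk² = 2232594


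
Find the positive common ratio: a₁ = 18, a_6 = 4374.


r^(n-1) = aₙ/a₁
r^5 = 4374/18 = 243
r = 243^(1/5)
= 3

r = 3


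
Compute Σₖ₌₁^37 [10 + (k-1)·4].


aₙ = 10 + (37-1)×4 = 154
Sₙ = n(a₁+aₙ)/2 = 37×(10+154)/2
= 37×164/2 = 3034

S_37 = 3034


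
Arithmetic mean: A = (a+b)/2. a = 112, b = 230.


AM = (112 + 230)/2 = 342/2 = 171

AM = 171


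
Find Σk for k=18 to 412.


Σₖ₌18^412 k = Σₖ₌₁^412 k − Σₖ₌₁^17 k
= 412·413/2 − 17·18/2
= 85078 − 153 = 84925

Σk = 84925


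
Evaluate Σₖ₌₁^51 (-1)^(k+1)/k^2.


S = 1 - 1/4 + 1/9 - 1/16 + 1/25 - 1/36 + 1/49 - 1/64 ± ...
= 0.8227
(Full series converges to +π²/12 ≈ +0.8225)

S_51 = 0.8227


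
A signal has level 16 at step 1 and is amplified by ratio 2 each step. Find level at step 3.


aₙ = a₁·r^(n-1)
= 16×2^2
= 16×4
= 64

a_3 = 64


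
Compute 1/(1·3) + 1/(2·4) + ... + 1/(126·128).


1/(k(k+2)) = (1/2)·(1/k - 1/(k+2)) (partial fractions)
Telescoping: Σ = (1/2)·(1 + 1/2 - 1/127 - 1/128) = 24129/32512

Sum = 24129/32512


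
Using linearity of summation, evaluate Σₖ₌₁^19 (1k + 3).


Σ(1k+3) = 1·Σk + 3·n
= 1·190 + 3·19
= 190 + 57 = 247

Σ = 247


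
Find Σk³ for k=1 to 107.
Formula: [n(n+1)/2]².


n(n+1)/2 = 107×108/2 = 5778
Σk³ = 5778² = 33385284

Σk³ = 33385284


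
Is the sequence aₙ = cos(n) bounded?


For all n, -1 ≤ cos(n) ≤ 1, so -1 ≤ cos(n) ≤ 1
Lower bound: -1, Upper bound: 1
The sequence IS bounded

Bounded (-1 ≤ aₙ ≤ 1)


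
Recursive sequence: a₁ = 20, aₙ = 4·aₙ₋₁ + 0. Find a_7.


Computing step by step:
a_1 = 20
a_2 = 80
a_3 = 320
a_4 = 1280
a_5 = 5120
a_6 = 20480
a_7 = 81920


a_7 = 81920


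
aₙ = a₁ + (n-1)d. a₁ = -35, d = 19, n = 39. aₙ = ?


aₙ = a₁ + (n-1)d
= -35 + (39-1)×19
= -35 + 722
= 687

a_39 = 687


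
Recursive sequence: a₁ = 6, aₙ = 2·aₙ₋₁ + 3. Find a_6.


Computing step by step:
a_1 = 6
a_2 = 15
a_3 = 33
a_4 = 69
a_5 = 141
a_6 = 285


a_6 = 285


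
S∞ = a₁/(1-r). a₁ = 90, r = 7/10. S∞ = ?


S∞ = a₁/(1-r) = 90/(1 - 7/10)
= 90/(3/10)
= 300

S∞ = 300


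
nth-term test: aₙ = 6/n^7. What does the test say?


lim(n→∞) 6/n^7 = 0
lim aₙ = 0 → nth-term test is INCONCLUSIVE
(Need other tests; this is actually a convergent p-series with p=7 > 1)

Inconclusive (lim aₙ = 0; need another test)


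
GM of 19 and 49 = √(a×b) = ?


GM = √(19×49) = √931 = 30.5123

GM = 30.5123


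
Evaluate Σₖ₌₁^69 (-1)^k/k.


S = -1 + 1/2 - 1/3 + 1/4 - 1/5 + 1/6 - 1/7 + 1/8 ± ...
= -0.7003
(Full series converges to -ln(2) ≈ -0.6931)

S_69 = -0.7003


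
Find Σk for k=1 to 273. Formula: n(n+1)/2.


n(n+1)/2 = 273×274/2 = 74802/2 = 37401

Σk = 37401


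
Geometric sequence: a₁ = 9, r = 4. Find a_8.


aₙ = a₁·r^(n-1)
= 9×4^7
= 9×16384
= 147456

a_8 = 147456


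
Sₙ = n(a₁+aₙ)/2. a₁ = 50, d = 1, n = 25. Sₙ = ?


aₙ = 50 + (25-1)×1 = 74
Sₙ = n(a₁+aₙ)/2 = 25×(50+74)/2
= 25×124/2 = 1550

S_25 = 1550


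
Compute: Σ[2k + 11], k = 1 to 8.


Σ(2k+11) = 2·Σk + 11·n
= 2·36 + 11·8
= 72 + 88 = 160

Σ = 160


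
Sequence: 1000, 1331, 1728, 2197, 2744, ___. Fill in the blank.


Pattern: perfect cubes: n³
Terms: 1000, 1331, 1728, 2197, 2744
Next term = 3375

Next term = 3375


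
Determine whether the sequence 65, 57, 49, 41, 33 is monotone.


Differences: -8, -8, -8, -8
All differences < 0 → strictly DECREASING

Monotonically decreasing


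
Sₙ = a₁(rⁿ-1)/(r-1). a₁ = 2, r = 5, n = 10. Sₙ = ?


Sₙ = 2×(5^10 - 1)/(5 - 1)
= 2×(9765625 - 1)/4
= 2×9765624/4
= 4882812

S_10 = 4882812


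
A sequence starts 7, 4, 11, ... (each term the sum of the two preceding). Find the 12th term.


Computing iteratively: 7, 4, 11, 15, 26, 41, 67, 108, 175, 283, 458, 741
a_12 = 741

a_12 = 741


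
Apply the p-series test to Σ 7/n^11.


p-series test: Σ c/n^p converges if p > 1, diverges if p ≤ 1 (constant c > 0 doesn't affect convergence).
p = 11
11 > 1 → CONVERGES

Converges (p = 11 > 1)


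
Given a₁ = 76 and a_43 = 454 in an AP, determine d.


d = (aₙ - a₁)/(n-1)
= (454 - 76)/(43-1)
= 378/42 = 9

d = 9


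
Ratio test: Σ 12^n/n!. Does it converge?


aₙ = 12^n/n!
a_{n+1}/aₙ = 12^(n+1)/(n+1)! × n!/12^n
= 12/(n+1)
L = lim(n→∞) 12/(n+1) = 0
L < 1 → series CONVERGES

Converges (ratio test: L = 0 < 1)


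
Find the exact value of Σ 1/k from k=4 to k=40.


Σₖ₌4^40 1/k = 1/4 + 1/5 + 1/6 + ... + 1/40
= 1187689805016613/485721041551200
≈ 2.4452

Sum = 1187689805016613/485721041551200 ≈ 2.4452


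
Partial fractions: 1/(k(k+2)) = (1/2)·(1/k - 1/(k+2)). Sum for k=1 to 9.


1/(k(k+2)) = (1/2)·(1/k - 1/(k+2)) (partial fractions)
Telescoping: Σ = (1/2)·(1 + 1/2 - 1/10 - 1/11) = 36/55

Sum = 36/55


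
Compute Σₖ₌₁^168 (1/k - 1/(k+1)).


Telescoping: adjacent terms cancel.
= 1/1 - 1/169
= 1 - 1/169 = 168/169

Sum = 168/169


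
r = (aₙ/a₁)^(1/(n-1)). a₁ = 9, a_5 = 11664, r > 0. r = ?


r^(n-1) = aₙ/a₁
r^4 = 11664/9 = 1296
r = 1296^(1/4)
= ±6; taking r > 0 gives r = 6

r = 6


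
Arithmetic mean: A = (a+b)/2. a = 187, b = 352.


AM = (187 + 352)/2 = 539/2 = 269.5

AM = 269.5


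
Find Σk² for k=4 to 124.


Σₖ₌4^124 k² = Σₖ₌₁^124 k² − Σₖ₌₁^3 k²
= 124·125·249/6 − 3·4·7/6
= 643250 − 14 = 643236

Σk² = 643236


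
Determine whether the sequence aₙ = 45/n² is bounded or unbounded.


a₁ = 45, a₂ = 45/4, a₃ = 45/9, ...
0 < aₙ ≤ 45 for all n ≥ 1
The sequence IS bounded

Bounded (0 < aₙ ≤ 45)


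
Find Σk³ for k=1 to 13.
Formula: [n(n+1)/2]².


n(n+1)/2 = 13×14/2 = 91
Σk³ = 91² = 8281

Σk³ = 8281


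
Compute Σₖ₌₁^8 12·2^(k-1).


Sₙ = 12×(2^8 - 1)/(2 - 1)
= 12×(256 - 1)/1
= 12×255/1
= 3060

S_8 = 3060


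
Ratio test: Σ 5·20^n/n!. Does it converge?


aₙ = 5·20^n/n!
a_{n+1}/aₙ = 20^(n+1)/(n+1)! × n!/20^n  (constant 5 cancels)
= 20/(n+1)
L = lim(n→∞) 20/(n+1) = 0
L < 1 → series CONVERGES

Converges (ratio test: L = 0 < 1)


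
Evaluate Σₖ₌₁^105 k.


n(n+1)/2 = 105×106/2 = 11130/2 = 5565

Σk = 5565


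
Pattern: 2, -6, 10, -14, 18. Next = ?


Pattern: alternating sign, magnitude arithmetic (d=4)
Terms: 2, -6, 10, -14, 18
Next term = -22

Next term = -22


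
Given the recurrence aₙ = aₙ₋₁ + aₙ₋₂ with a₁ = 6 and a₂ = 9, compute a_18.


Computing iteratively: 6, 9, 15, 24, 39, 63, 102, 165, 267, 432, 699, 1131, ...
a_18 = 20295

a_18 = 20295


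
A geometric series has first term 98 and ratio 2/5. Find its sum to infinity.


S∞ = a₁/(1-r) = 98/(1 - 2/5)
= 98/(3/5)
= 490/3

S∞ = 490/3


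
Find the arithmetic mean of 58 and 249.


AM = (58 + 249)/2 = 307/2 = 153.5

AM = 153.5


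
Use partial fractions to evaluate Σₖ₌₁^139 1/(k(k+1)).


1/(k(k+1)) = 1/k - 1/(k+1) (partial fractions)
Telescoping: Σ = 1 - 1/140 = 139/140

Sum = 139/140


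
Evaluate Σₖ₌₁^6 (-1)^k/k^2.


S = -1 + 1/4 - 1/9 + 1/16 - 1/25 + 1/36
= -0.8108
(Full series converges to -π²/12 ≈ -0.8225)

S_6 = -0.8108


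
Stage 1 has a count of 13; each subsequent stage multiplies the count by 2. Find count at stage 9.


aₙ = a₁·r^(n-1)
= 13×2^8
= 13×256
= 3328

a_9 = 3328


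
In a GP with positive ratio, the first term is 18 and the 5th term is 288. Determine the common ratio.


r^(n-1) = aₙ/a₁
r^4 = 288/18 = 16
r = 16^(1/4)
= ±2; taking r > 0 gives r = 2

r = 2


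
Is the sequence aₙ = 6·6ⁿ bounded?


aₙ = 6·6ⁿ → as n→∞, aₙ→∞ (since base 6 > 1)
No finite upper bound exists
The sequence is UNBOUNDED

Unbounded (aₙ → ∞ as n → ∞)


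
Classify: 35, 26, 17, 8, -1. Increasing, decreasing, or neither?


Differences: -9, -9, -9, -9
All differences < 0 → strictly DECREASING

Monotonically decreasing


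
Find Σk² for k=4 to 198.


Σₖ₌4^198 k² = Σₖ₌₁^198 k² − Σₖ₌₁^3 k²
= 198·199·397/6 − 3·4·7/6
= 2607099 − 14 = 2607085

Σk² = 2607085


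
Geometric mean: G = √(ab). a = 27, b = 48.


GM = √(27×48) = √1296 = 36

GM = 36


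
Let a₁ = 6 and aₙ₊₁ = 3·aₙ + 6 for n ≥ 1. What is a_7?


Computing step by step:
a_1 = 6
a_2 = 24
a_3 = 78
a_4 = 240
a_5 = 726
a_6 = 2184
a_7 = 6558


a_7 = 6558


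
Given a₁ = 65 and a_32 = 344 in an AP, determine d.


d = (aₙ - a₁)/(n-1)
= (344 - 65)/(32-1)
= 279/31 = 9

d = 9


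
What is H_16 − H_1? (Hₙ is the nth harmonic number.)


Σₖ₌2^16 1/k = 1/2 + 1/3 + 1/4 + ... + 1/16
= 1715839/720720
≈ 2.3807

Sum = 1715839/720720 ≈ 2.3807


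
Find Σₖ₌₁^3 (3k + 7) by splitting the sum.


Σ(3k+7) = 3·Σk + 7·n
= 3·6 + 7·3
= 18 + 21 = 39

Σ = 39


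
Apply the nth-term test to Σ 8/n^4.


lim(n→∞) 8/n^4 = 0
lim aₙ = 0 → nth-term test is INCONCLUSIVE
(Need other tests; this is actually a convergent p-series with p=4 > 1)

Inconclusive (lim aₙ = 0; need another test)


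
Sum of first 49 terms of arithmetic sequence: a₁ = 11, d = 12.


aₙ = 11 + (49-1)×12 = 587
Sₙ = n(a₁+aₙ)/2 = 49×(11+587)/2
= 49×598/2 = 14651

S_49 = 14651


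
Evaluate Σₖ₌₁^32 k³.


n(n+1)/2 = 32×33/2 = 528
Σk³ = 528² = 278784

Σk³ = 278784


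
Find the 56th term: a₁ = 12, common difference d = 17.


aₙ = a₁ + (n-1)d
= 12 + (56-1)×17
= 12 + 935
= 947

a_56 = 947


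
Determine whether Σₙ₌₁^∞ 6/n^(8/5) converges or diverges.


p-series test: Σ c/n^p converges if p > 1, diverges if p ≤ 1 (constant c > 0 doesn't affect convergence).
p = 8/5
8/5 > 1 → CONVERGES

Converges (p = 8/5 > 1)


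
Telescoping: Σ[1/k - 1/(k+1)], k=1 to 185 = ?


Telescoping: adjacent terms cancel.
= 1/1 - 1/186
= 1 - 1/186 = 185/186

Sum = 185/186


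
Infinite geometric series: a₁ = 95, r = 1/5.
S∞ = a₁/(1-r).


S∞ = a₁/(1-r) = 95/(1 - 1/5)
= 95/(4/5)
= 475/4

S∞ = 475/4


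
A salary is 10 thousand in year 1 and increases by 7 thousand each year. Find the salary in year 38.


aₙ = a₁ + (n-1)d
= 10 + (38-1)×7
= 10 + 259
= 269

a_38 = 269


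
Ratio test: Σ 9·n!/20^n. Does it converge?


aₙ = 9·n!/20^n
a_{n+1}/aₙ = (n+1)!/20^(n+1) × 20^n/n!  (constant 9 cancels)
= (n+1)/20
L = lim(n→∞) (n+1)/20 = ∞
L > 1 → series DIVERGES

Diverges (ratio test: L = ∞ > 1)


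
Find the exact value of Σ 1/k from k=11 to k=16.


Σₖ₌11^16 1/k = 1/11 + 1/12 + 1/13 + 1/14 + 1/15 + 1/16
= 36177/80080
≈ 0.4518

Sum = 36177/80080 ≈ 0.4518


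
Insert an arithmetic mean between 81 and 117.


AM = (81 + 117)/2 = 198/2 = 99

AM = 99


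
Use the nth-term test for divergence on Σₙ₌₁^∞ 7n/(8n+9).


lim(n→∞) 7n/(8n+9) = 7/8 = 7/8  (divide numerator and denominator by n)
lim aₙ = 7/8 ≠ 0 → series DIVERGES

Diverges (lim aₙ = 7/8 ≠ 0)


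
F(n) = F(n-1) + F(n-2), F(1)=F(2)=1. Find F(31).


Fibonacci sequence: 1, 1, 2, 3, 5, 8, 13, 21, 34, 55, 89, ...
F(31) = 1346269

F(31) = 1346269


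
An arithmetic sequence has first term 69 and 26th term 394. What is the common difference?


d = (aₙ - a₁)/(n-1)
= (394 - 69)/(26-1)
= 325/25 = 13

d = 13


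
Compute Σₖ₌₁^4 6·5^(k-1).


Sₙ = 6×(5^4 - 1)/(5 - 1)
= 6×(625 - 1)/4
= 6×624/4
= 936

S_4 = 936


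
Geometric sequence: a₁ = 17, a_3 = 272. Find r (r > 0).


r^(n-1) = aₙ/a₁
r^2 = 272/17 = 16
r = 16^(1/2)
= ±4; taking r > 0 gives r = 4

r = 4


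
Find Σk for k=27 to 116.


Σₖ₌27^116 k = Σₖ₌₁^116 k − Σₖ₌₁^26 k
= 116·117/2 − 26·27/2
= 6786 − 351 = 6435

Σk = 6435


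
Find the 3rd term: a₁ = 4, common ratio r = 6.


aₙ = a₁·r^(n-1)
= 4×6^2
= 4×36
= 144

a_3 = 144


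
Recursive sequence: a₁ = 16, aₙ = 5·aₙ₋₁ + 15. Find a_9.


Computing step by step:
a_1 = 16
a_2 = 95
a_3 = 490
a_4 = 2465
a_5 = 12340
a_6 = 61715
a_7 = 308590
a_8 = 1542965
a_9 = 7714840


a_9 = 7714840


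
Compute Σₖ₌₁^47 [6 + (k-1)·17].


aₙ = 6 + (47-1)×17 = 788
Sₙ = n(a₁+aₙ)/2 = 47×(6+788)/2
= 47×794/2 = 18659

S_47 = 18659


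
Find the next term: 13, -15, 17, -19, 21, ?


Pattern: alternating sign, magnitude arithmetic (d=2)
Terms: 13, -15, 17, -19, 21
Next term = -23

Next term = -23


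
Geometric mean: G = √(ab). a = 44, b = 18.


GM = √(44×18) = √792 = 28.1425

GM = 28.1425


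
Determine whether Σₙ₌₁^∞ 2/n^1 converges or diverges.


p-series test: Σ c/n^p converges if p > 1, diverges if p ≤ 1 (constant c > 0 doesn't affect convergence).
p = 1
1 ≤ 1 → DIVERGES

Diverges (p = 1 ≤ 1)


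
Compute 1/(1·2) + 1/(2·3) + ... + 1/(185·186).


1/(k(k+1)) = 1/k - 1/(k+1) (partial fractions)
Telescoping: Σ = 1 - 1/186 = 185/186

Sum = 185/186


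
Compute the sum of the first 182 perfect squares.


n = 182
n(n+1)(2n+1)/6 = 182×183×365/6
= 12156690/6 = 2026115

Σk² = 2026115
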